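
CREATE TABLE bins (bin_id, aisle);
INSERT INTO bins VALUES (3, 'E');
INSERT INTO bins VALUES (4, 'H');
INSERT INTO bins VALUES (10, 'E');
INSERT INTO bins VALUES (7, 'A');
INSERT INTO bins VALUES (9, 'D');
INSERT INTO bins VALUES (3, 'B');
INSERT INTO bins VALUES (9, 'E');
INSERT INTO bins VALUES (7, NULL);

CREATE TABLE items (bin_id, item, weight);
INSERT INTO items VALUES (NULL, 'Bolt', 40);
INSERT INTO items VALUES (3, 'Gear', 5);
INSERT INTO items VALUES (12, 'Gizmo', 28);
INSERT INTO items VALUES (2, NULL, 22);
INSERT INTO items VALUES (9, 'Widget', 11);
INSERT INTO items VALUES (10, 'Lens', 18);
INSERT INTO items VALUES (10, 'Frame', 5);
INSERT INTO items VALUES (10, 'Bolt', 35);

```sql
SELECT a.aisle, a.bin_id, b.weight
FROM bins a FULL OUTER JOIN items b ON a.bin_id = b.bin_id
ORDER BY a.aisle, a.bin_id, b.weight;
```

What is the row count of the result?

13

FULL OUTER JOIN keeps every row from both sides; unmatched rows get NULL for the other side's columns.
Matching on a.bin_id = b.bin_id. A NULL in a compared column never satisfies the condition.
Matched pairs: 7; unmatched a rows kept: 3; unmatched b rows kept: 3.
Total: 7 matched + 6 padded = 13 rows.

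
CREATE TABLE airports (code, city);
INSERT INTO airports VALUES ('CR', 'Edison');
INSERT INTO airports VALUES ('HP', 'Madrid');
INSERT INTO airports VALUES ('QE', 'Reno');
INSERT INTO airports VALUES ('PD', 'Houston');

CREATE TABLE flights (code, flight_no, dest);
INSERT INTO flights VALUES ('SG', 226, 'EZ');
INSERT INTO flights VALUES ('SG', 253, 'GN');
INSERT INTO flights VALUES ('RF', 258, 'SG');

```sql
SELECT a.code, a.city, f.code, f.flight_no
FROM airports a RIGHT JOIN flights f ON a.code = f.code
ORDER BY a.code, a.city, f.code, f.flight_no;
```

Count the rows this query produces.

RIGHT JOIN keeps every row from `flights`; unmatched rows get NULL for `airports`'s columns.
Matching on a.code = f.code.
- a row (code=CR): no match.
- a row (code=HP): no match.
- a row (code=QE): no match.
- a row (code=PD): no match.
- 3 row(s) from f found no a partner → padded with NULL.
Total: 0 matched + 3 padded = 3 rows.

3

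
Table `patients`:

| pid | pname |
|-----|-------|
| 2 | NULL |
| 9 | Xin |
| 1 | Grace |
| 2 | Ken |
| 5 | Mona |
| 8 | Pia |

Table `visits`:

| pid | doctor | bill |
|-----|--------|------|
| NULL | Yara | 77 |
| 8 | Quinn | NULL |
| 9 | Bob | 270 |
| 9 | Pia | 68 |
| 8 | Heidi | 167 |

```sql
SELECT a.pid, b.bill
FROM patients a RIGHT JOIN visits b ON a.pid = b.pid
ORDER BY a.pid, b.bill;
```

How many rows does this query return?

5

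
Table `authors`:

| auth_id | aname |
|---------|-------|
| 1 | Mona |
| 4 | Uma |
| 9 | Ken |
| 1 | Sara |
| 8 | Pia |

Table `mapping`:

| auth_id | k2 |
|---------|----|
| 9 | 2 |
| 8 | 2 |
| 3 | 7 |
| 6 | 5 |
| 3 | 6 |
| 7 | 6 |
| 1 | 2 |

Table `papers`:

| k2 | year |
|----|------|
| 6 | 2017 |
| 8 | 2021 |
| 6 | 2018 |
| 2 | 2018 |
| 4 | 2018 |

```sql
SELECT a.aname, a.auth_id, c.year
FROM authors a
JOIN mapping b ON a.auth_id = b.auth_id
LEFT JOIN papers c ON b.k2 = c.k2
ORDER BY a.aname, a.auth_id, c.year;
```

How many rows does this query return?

Evaluate left to right. First `authors a INNER JOIN mapping b` on auth_id: 4 row(s).
Then LEFT JOIN `papers c` on k2: each of those 4 rows is kept; rows whose b.k2 has no match in c get NULL for c's columns.
Result: 4 row(s).

4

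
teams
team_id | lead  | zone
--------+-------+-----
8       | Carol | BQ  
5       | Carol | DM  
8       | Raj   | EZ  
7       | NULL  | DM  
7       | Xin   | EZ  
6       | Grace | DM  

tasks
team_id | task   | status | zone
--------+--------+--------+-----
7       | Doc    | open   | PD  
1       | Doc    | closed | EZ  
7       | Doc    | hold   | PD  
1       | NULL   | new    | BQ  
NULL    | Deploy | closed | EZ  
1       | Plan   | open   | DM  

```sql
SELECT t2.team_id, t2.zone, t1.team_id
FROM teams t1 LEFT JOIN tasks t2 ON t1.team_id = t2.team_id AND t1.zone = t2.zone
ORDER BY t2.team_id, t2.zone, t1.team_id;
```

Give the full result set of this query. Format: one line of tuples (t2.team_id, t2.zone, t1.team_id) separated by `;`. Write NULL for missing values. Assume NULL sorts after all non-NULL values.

(NULL, NULL, 5); (NULL, NULL, 6); (NULL, NULL, 7); (NULL, NULL, 7); (NULL, NULL, 8); (NULL, NULL, 8)

LEFT JOIN keeps every row from `teams`; unmatched rows get NULL for `tasks`'s columns.
Matching on t1.team_id = t2.team_id AND t1.zone = t2.zone. A NULL in a compared column never satisfies the condition.
- team_id=8, zone=BQ: no t2 row matches, row kept with t2 columns NULL.
- team_id=5, zone=DM: no t2 row matches, row kept with t2 columns NULL.
- team_id=8, zone=EZ: no t2 row matches, row kept with t2 columns NULL.
- team_id=7, zone=DM: no t2 row matches, row kept with t2 columns NULL.
- team_id=7, zone=EZ: no t2 row matches, row kept with t2 columns NULL.
- team_id=6, zone=DM: no t2 row matches, row kept with t2 columns NULL.
After projecting and ordering:
t2.team_id | t2.zone | t1.team_id
NULL | NULL | 5
NULL | NULL | 6
NULL | NULL | 7
NULL | NULL | 7
NULL | NULL | 8
NULL | NULL | 8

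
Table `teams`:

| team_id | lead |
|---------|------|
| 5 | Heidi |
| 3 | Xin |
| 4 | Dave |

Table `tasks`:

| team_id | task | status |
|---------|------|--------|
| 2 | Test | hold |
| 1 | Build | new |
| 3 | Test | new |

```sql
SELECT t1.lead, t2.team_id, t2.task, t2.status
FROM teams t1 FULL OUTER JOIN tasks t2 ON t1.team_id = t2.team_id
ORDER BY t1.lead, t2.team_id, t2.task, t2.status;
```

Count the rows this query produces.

FULL OUTER JOIN keeps every row from both sides; unmatched rows get NULL for the other side's columns.
Matching on t1.team_id = t2.team_id.
Matched pairs: 1; unmatched t1 rows kept: 2; unmatched t2 rows kept: 2.
Total: 1 matched + 4 padded = 5 rows.

5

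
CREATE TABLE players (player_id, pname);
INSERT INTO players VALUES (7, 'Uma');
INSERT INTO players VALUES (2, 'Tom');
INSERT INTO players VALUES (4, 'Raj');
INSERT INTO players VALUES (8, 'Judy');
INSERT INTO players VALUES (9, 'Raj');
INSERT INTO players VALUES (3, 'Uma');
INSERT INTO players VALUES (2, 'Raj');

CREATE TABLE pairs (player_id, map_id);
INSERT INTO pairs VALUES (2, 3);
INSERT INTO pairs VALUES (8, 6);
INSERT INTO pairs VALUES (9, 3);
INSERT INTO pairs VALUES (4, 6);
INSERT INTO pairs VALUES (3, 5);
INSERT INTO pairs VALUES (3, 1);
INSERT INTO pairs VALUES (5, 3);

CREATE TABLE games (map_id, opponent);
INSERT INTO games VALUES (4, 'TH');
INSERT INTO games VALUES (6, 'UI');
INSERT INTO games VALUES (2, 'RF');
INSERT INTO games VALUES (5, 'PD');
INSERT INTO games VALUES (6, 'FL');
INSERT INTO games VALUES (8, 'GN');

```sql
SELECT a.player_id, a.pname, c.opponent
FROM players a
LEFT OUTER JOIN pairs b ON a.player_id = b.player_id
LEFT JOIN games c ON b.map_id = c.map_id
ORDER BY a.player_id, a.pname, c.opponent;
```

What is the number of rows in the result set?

10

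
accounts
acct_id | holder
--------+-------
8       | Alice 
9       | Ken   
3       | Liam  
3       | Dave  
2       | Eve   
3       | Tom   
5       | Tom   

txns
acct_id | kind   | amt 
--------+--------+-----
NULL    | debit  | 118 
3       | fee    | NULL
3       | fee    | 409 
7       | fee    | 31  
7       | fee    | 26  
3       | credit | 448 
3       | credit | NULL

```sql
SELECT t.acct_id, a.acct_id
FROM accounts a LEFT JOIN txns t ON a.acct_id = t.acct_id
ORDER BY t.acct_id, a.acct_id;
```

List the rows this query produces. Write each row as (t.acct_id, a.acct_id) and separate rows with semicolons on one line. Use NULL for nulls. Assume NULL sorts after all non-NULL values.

LEFT JOIN keeps every row from `accounts`; unmatched rows get NULL for `txns`'s columns.
Matching on a.acct_id = t.acct_id. A NULL in a compared column never satisfies the condition.
Matched pairs: 12; unmatched a rows kept: 4.

(3, 3); (3, 3); (3, 3); (3, 3); (3, 3); (3, 3); (3, 3); (3, 3); (3, 3); (3, 3); (3, 3); (3, 3); (NULL, 2); (NULL, 5); (NULL, 8); (NULL, 9)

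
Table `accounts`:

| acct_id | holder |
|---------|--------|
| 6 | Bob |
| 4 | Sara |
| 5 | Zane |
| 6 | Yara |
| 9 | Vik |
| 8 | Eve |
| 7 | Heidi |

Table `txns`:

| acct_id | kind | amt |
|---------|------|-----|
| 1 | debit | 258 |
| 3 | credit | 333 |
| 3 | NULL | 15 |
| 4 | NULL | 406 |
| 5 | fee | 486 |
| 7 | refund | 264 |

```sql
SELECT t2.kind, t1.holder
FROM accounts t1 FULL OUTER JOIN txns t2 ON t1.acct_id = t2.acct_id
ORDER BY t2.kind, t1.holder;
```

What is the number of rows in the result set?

10

FULL OUTER JOIN keeps every row from both sides; unmatched rows get NULL for the other side's columns.
Matching on t1.acct_id = t2.acct_id.
- t1 (acct_id=6) has no partner → padded with NULL.
- t1 (acct_id=4) pairs with 1 row(s) of t2.
- t1 (acct_id=5) pairs with 1 row(s) of t2.
- t1 (acct_id=6) has no partner → padded with NULL.
- t1 (acct_id=9) has no partner → padded with NULL.
- t1 (acct_id=8) has no partner → padded with NULL.
- t1 (acct_id=7) pairs with 1 row(s) of t2.
- 3 row(s) from t2 found no t1 partner → padded with NULL.
Total: 3 matched + 7 padded = 10 rows.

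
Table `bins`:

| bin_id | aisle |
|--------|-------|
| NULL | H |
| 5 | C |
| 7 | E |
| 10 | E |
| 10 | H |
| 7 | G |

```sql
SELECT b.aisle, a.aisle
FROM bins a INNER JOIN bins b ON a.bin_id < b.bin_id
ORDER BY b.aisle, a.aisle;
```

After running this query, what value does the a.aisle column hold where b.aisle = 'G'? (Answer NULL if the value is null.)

INNER JOIN keeps only pairs where the ON condition holds.
Matching on a.bin_id < b.bin_id. A NULL in a compared column never satisfies the condition.
- bin_id=NULL: no matching b row, dropped.
- bin_id=5: 4 matching b row(s), so 4 row(s) emitted.
- bin_id=7: 2 matching b row(s), so 2 row(s) emitted.
- bin_id=10: no matching b row, dropped.
- bin_id=10: no matching b row, dropped.
- bin_id=7: 2 matching b row(s), so 2 row(s) emitted.

C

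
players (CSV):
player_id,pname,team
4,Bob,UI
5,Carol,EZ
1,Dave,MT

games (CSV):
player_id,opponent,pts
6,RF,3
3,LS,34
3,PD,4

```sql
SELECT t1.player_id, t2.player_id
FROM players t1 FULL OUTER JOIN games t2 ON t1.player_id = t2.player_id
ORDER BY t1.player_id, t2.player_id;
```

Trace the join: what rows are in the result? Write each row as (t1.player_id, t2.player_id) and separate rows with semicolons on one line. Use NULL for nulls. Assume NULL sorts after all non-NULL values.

FULL OUTER JOIN keeps every row from both sides; unmatched rows get NULL for the other side's columns.
Matching on t1.player_id = t2.player_id.
Matched pairs: 0; unmatched t1 rows kept: 3; unmatched t2 rows kept: 3.

(1, NULL); (4, NULL); (5, NULL); (NULL, 3); (NULL, 3); (NULL, 6)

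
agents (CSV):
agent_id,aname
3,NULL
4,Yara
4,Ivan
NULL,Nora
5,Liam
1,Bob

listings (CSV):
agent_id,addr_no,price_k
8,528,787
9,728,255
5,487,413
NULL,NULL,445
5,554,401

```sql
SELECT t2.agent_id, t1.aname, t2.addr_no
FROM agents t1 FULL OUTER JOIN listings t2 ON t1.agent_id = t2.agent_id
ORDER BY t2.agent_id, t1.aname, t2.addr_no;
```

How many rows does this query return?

10

FULL OUTER JOIN keeps every row from both sides; unmatched rows get NULL for the other side's columns.
Matching on t1.agent_id = t2.agent_id. A NULL in a compared column never satisfies the condition.
- t1 row (agent_id=3): no match → kept, t2 columns NULL.
- t1 row (agent_id=4): no match → kept, t2 columns NULL.
- t1 row (agent_id=4): no match → kept, t2 columns NULL.
- t1 row (agent_id=NULL): no match → kept, t2 columns NULL.
- t1 row (agent_id=5): matches 2 t2 row(s) → 2 output row(s).
- t1 row (agent_id=1): no match → kept, t2 columns NULL.
- 3 t2 row(s) had no t1 match → kept, t1 columns NULL.
Total: 2 matched + 8 padded = 10 rows.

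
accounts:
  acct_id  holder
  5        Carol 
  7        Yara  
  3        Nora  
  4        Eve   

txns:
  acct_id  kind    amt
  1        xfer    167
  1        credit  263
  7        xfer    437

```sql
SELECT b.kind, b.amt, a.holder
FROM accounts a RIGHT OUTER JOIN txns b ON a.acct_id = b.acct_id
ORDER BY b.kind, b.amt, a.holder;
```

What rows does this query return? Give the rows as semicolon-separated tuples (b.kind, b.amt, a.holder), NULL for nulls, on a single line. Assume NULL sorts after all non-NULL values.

(credit, 263, NULL); (xfer, 167, NULL); (xfer, 437, Yara)

RIGHT JOIN keeps every row from `txns`; unmatched rows get NULL for `accounts`'s columns.
Matching on a.acct_id = b.acct_id.
Matched pairs: 1; unmatched b rows kept: 2.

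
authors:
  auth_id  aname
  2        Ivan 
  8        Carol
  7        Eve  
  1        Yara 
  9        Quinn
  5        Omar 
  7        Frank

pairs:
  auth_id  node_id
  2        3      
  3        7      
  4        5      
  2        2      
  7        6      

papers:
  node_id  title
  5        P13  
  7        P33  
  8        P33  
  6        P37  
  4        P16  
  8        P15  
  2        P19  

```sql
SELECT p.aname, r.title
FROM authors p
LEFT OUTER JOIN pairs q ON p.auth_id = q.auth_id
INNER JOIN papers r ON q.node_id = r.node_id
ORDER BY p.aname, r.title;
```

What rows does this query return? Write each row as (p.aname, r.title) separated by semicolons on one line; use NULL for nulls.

Evaluate left to right. First `authors p LEFT JOIN pairs q` on auth_id: 8 row(s).
Then INNER JOIN `papers r` on node_id: keep only rows whose q.node_id appears in r.

(Eve, P37); (Frank, P37); (Ivan, P19)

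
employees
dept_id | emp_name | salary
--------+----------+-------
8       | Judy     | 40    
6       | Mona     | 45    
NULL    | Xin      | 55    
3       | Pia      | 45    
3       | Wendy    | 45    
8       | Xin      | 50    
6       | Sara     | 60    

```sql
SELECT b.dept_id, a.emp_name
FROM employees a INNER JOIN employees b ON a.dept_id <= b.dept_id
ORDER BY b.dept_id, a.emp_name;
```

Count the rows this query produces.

24

INNER JOIN keeps only pairs where the ON condition holds.
Matching on a.dept_id <= b.dept_id. A NULL in a compared column never satisfies the condition.
Matched pairs: 24.
Total: 24 rows.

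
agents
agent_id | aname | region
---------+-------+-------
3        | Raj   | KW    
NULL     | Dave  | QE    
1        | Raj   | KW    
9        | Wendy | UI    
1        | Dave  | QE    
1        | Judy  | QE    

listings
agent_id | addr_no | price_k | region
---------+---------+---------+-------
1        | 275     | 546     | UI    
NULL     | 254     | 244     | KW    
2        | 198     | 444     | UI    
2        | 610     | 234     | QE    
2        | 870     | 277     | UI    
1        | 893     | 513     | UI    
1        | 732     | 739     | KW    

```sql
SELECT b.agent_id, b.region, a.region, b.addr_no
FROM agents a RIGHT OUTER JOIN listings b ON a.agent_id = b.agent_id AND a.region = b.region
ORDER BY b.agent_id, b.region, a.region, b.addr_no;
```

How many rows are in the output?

RIGHT JOIN keeps every row from `listings`; unmatched rows get NULL for `agents`'s columns.
Matching on a.agent_id = b.agent_id AND a.region = b.region. A NULL in a compared column never satisfies the condition.
Matched pairs: 1; unmatched b rows kept: 6.
Total: 1 matched + 6 padded = 7 rows.

7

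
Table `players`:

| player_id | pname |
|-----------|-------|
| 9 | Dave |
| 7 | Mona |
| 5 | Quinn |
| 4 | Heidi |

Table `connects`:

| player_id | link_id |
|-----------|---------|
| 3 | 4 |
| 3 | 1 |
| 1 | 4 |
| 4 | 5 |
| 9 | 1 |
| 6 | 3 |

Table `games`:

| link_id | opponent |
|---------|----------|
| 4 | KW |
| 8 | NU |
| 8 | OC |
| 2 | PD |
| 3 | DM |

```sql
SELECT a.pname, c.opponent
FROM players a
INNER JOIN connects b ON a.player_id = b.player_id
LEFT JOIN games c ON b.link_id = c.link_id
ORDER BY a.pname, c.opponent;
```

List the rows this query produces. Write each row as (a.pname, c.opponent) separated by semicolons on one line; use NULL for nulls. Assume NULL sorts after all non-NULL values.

Joins associate left-to-right: players INNER JOIN connects on player_id gives 2 intermediate row(s).
Then LEFT JOIN `games c` on link_id: each of those 2 rows is kept; rows whose b.link_id has no match in c get NULL for c's columns.

(Dave, NULL); (Heidi, NULL)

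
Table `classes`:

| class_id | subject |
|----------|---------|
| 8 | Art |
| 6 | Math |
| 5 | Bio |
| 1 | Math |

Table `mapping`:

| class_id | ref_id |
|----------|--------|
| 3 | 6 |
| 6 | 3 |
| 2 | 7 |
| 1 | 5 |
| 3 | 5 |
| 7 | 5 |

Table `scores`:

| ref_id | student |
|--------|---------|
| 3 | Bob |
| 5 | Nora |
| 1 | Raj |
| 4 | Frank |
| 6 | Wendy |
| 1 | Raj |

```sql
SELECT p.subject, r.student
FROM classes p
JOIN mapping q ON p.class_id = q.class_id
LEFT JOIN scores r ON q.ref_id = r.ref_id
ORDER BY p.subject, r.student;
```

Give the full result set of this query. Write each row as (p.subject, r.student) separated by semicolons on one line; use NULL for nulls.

(Math, Bob); (Math, Nora)

Evaluate left to right. First `classes p INNER JOIN mapping q` on class_id: 2 row(s).
Then LEFT JOIN `scores r` on ref_id: each of those 2 rows is kept; rows whose q.ref_id has no match in r get NULL for r's columns.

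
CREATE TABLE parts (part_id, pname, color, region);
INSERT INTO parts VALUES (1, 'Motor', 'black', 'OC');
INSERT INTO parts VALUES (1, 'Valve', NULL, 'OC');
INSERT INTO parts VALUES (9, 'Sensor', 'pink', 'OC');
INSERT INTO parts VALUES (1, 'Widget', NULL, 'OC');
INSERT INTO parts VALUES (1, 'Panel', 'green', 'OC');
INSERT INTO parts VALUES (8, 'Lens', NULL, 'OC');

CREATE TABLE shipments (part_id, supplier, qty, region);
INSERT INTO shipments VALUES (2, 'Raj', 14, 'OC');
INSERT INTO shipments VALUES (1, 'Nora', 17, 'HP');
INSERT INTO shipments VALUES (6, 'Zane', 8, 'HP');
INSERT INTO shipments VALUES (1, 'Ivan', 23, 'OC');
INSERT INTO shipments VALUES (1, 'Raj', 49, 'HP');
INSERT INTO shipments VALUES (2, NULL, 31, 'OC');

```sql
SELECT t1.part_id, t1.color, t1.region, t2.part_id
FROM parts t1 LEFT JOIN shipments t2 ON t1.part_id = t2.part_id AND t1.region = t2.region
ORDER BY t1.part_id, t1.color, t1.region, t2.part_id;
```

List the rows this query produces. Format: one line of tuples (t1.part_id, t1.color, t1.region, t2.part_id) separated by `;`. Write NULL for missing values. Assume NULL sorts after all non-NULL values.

(1, black, OC, 1); (1, green, OC, 1); (1, NULL, OC, 1); (1, NULL, OC, 1); (8, NULL, OC, NULL); (9, pink, OC, NULL)

LEFT JOIN keeps every row from `parts`; unmatched rows get NULL for `shipments`'s columns.
Matching on t1.part_id = t2.part_id AND t1.region = t2.region.
Matched pairs: 4; unmatched t1 rows kept: 2.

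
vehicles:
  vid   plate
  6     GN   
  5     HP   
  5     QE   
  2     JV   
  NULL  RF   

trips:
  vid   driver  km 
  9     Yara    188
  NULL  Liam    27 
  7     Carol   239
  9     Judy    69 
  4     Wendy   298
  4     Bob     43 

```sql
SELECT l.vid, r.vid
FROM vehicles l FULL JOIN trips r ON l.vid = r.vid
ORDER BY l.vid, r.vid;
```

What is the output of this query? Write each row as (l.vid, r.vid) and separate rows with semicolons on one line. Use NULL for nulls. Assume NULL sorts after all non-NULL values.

(2, NULL); (5, NULL); (5, NULL); (6, NULL); (NULL, 4); (NULL, 4); (NULL, 7); (NULL, 9); (NULL, 9); (NULL, NULL); (NULL, NULL)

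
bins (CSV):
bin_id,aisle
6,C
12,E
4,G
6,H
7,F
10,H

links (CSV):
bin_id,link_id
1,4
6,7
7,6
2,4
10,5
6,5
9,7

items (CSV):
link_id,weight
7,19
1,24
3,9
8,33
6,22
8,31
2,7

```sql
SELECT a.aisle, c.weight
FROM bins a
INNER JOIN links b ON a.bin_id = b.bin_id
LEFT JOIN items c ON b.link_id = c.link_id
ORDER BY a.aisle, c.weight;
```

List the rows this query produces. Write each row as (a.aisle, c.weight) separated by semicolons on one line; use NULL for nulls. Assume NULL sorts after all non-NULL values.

(C, 19); (C, NULL); (F, 22); (H, 19); (H, NULL); (H, NULL)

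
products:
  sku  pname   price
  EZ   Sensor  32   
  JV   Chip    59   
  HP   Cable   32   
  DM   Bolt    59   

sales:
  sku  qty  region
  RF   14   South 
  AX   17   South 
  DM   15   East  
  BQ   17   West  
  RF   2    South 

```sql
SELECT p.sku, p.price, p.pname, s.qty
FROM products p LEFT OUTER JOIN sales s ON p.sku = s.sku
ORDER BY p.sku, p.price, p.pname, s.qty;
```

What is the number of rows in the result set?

4

LEFT JOIN keeps every row from `products`; unmatched rows get NULL for `sales`'s columns.
Matching on p.sku = s.sku.
Matched pairs: 1; unmatched p rows kept: 3.
Total: 1 matched + 3 padded = 4 rows.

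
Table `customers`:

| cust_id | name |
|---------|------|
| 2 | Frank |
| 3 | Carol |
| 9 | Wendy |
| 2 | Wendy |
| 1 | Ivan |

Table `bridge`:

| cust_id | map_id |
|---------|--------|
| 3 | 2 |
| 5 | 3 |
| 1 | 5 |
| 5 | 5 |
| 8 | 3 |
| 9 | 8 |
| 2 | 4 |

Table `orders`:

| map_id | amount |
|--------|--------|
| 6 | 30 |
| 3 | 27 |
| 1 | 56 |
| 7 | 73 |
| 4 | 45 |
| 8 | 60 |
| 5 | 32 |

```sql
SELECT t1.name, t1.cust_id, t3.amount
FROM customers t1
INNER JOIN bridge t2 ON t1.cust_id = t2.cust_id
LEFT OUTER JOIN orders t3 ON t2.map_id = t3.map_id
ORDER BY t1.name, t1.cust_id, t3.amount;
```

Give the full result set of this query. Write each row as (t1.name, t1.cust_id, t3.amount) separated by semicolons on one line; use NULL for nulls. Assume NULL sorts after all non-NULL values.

(Carol, 3, NULL); (Frank, 2, 45); (Ivan, 1, 32); (Wendy, 2, 45); (Wendy, 9, 60)

Joins associate left-to-right: customers INNER JOIN bridge on cust_id gives 5 intermediate row(s).
Then LEFT JOIN `orders t3` on map_id: each of those 5 rows is kept; rows whose t2.map_id has no match in t3 get NULL for t3's columns.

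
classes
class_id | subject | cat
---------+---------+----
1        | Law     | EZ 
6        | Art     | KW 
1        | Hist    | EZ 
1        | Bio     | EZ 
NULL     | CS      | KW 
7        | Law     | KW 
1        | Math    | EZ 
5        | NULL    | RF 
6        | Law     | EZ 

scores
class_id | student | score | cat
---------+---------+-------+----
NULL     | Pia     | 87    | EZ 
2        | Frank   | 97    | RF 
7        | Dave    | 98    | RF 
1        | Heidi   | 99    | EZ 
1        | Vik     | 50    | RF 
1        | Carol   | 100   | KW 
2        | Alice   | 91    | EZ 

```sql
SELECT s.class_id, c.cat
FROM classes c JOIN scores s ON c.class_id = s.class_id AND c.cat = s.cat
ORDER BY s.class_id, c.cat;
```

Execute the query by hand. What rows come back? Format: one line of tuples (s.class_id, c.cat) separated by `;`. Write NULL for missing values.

(1, EZ); (1, EZ); (1, EZ); (1, EZ)

INNER JOIN keeps only pairs where the ON condition holds.
Matching on c.class_id = s.class_id AND c.cat = s.cat. A NULL in a compared column never satisfies the condition.
- class_id=1, cat=EZ: 1 matching s row(s), so 1 row(s) emitted.
- class_id=6, cat=KW: no matching s row, dropped.
- class_id=1, cat=EZ: 1 matching s row(s), so 1 row(s) emitted.
- class_id=1, cat=EZ: 1 matching s row(s), so 1 row(s) emitted.
- class_id=NULL, cat=KW: no matching s row, dropped.
- class_id=7, cat=KW: no matching s row, dropped.
- class_id=1, cat=EZ: 1 matching s row(s), so 1 row(s) emitted.
- class_id=5, cat=RF: no matching s row, dropped.
- class_id=6, cat=EZ: no matching s row, dropped.
After projecting and ordering:
s.class_id | c.cat
1 | EZ
1 | EZ
1 | EZ
1 | EZ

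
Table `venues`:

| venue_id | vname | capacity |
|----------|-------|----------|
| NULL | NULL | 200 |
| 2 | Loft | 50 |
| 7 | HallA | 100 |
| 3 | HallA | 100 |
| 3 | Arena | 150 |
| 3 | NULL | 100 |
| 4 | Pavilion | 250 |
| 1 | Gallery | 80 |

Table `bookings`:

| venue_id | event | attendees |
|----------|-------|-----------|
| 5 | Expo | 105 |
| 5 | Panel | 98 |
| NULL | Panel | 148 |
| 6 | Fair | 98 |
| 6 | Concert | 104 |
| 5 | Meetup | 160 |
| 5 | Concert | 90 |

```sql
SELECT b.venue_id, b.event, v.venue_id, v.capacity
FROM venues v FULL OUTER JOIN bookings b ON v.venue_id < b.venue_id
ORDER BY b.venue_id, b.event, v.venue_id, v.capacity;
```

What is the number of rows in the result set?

39

FULL OUTER JOIN keeps every row from both sides; unmatched rows get NULL for the other side's columns.
Matching on v.venue_id < b.venue_id. A NULL in a compared column never satisfies the condition.
- v[0] venue_id=NULL → no match; kept with NULLs on the b side.
- v[1] venue_id=2 → 6 match(es) in b → 6 row(s).
- v[2] venue_id=7 → no match; kept with NULLs on the b side.
- v[3] venue_id=3 → 6 match(es) in b → 6 row(s).
- v[4] venue_id=3 → 6 match(es) in b → 6 row(s).
- v[5] venue_id=3 → 6 match(es) in b → 6 row(s).
- v[6] venue_id=4 → 6 match(es) in b → 6 row(s).
- v[7] venue_id=1 → 6 match(es) in b → 6 row(s).
- 1 row(s) from b found no v partner → padded with NULL.
Total: 36 matched + 3 padded = 39 rows.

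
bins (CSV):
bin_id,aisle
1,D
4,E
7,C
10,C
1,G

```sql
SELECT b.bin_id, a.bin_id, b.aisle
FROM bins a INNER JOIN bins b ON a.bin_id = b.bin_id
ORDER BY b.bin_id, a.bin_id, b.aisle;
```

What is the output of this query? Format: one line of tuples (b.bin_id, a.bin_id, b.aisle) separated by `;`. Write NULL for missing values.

(1, 1, D); (1, 1, D); (1, 1, G); (1, 1, G); (4, 4, E); (7, 7, C); (10, 10, C)

INNER JOIN keeps only pairs where the ON condition holds.
Matching on a.bin_id = b.bin_id.
- a row (bin_id=1): matches 2 b row(s) → 2 output row(s).
- a row (bin_id=4): matches 1 b row(s) → 1 output row(s).
- a row (bin_id=7): matches 1 b row(s) → 1 output row(s).
- a row (bin_id=10): matches 1 b row(s) → 1 output row(s).
- a row (bin_id=1): matches 2 b row(s) → 2 output row(s).
After projecting and ordering:
b.bin_id | a.bin_id | b.aisle
1 | 1 | D
1 | 1 | D
1 | 1 | G
1 | 1 | G
4 | 4 | E
7 | 7 | C
10 | 10 | C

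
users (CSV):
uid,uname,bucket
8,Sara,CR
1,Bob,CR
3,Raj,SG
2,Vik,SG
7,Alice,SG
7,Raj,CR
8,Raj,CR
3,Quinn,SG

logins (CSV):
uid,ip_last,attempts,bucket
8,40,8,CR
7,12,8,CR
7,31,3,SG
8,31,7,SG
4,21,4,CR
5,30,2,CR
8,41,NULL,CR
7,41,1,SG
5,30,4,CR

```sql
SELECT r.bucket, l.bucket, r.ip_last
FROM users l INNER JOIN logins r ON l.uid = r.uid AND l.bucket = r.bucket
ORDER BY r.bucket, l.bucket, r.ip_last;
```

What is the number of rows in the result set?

INNER JOIN keeps only pairs where the ON condition holds.
Matching on l.uid = r.uid AND l.bucket = r.bucket.
- l (uid=8, bucket=CR) pairs with 2 row(s) of r.
- l (uid=1, bucket=CR) has no partner → excluded.
- l (uid=3, bucket=SG) has no partner → excluded.
- l (uid=2, bucket=SG) has no partner → excluded.
- l (uid=7, bucket=SG) pairs with 2 row(s) of r.
- l (uid=7, bucket=CR) pairs with 1 row(s) of r.
- l (uid=8, bucket=CR) pairs with 2 row(s) of r.
- l (uid=3, bucket=SG) has no partner → excluded.
Total: 7 rows.

7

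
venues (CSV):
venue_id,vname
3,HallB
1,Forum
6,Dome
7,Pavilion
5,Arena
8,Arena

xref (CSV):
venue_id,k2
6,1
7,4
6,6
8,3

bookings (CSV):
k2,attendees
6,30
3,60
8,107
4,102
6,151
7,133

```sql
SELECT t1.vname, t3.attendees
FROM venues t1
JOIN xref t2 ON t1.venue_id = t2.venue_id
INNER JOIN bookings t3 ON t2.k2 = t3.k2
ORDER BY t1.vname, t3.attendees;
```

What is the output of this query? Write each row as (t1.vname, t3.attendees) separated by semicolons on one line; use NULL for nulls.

Evaluate left to right. First `venues t1 INNER JOIN xref t2` on venue_id: 4 row(s).
Then INNER JOIN `bookings t3` on k2: keep only rows whose t2.k2 appears in t3.

(Arena, 60); (Dome, 30); (Dome, 151); (Pavilion, 102)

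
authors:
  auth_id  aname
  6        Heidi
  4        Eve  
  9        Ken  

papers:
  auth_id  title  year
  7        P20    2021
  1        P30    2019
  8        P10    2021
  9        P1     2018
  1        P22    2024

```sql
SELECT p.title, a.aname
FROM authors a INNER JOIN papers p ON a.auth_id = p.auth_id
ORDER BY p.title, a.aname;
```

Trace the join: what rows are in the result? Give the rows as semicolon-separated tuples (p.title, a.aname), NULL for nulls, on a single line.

(P1, Ken)

INNER JOIN keeps only pairs where the ON condition holds.
Matching on a.auth_id = p.auth_id.
- auth_id=6: no matching p row, dropped.
- auth_id=4: no matching p row, dropped.
- auth_id=9: 1 matching p row(s), so 1 row(s) emitted.
After projecting and ordering:
p.title | a.aname
P1 | Ken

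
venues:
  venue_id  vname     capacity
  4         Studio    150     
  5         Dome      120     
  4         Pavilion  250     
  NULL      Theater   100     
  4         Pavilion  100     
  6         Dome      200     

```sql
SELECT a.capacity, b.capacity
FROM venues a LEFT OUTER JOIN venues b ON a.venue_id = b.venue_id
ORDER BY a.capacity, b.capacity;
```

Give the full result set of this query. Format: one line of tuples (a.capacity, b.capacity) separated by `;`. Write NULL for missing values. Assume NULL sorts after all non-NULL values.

LEFT JOIN keeps every row from `venues a`; unmatched rows get NULL for `venues b`'s columns.
Matching on a.venue_id = b.venue_id. A NULL in a compared column never satisfies the condition.
- a row (venue_id=4): matches 3 b row(s) → 3 output row(s).
- a row (venue_id=5): matches 1 b row(s) → 1 output row(s).
- a row (venue_id=4): matches 3 b row(s) → 3 output row(s).
- a row (venue_id=NULL): no match → kept, b columns NULL.
- a row (venue_id=4): matches 3 b row(s) → 3 output row(s).
- a row (venue_id=6): matches 1 b row(s) → 1 output row(s).

(100, 100); (100, 150); (100, 250); (100, NULL); (120, 120); (150, 100); (150, 150); (150, 250); (200, 200); (250, 100); (250, 150); (250, 250)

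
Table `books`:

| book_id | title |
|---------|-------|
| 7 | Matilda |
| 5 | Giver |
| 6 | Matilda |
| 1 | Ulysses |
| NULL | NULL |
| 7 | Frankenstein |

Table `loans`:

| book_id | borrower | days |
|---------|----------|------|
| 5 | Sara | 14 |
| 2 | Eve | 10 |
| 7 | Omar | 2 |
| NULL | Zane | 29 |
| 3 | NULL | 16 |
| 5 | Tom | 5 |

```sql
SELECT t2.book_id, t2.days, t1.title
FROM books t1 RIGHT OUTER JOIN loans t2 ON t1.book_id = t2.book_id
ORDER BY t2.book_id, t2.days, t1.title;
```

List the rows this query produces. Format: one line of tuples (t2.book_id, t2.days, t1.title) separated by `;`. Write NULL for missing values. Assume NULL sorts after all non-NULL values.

RIGHT JOIN keeps every row from `loans`; unmatched rows get NULL for `books`'s columns.
Matching on t1.book_id = t2.book_id. A NULL in a compared column never satisfies the condition.
- book_id=7: 1 matching t2 row(s), so 1 row(s) emitted.
- book_id=5: 2 matching t2 row(s), so 2 row(s) emitted.
- book_id=6: no matching t2 row.
- book_id=1: no matching t2 row.
- book_id=NULL: no matching t2 row.
- book_id=7: 1 matching t2 row(s), so 1 row(s) emitted.
- 3 t2 row(s) had no t1 match → kept, t1 columns NULL.
After projecting and ordering:
t2.book_id | t2.days | t1.title
2 | 10 | NULL
3 | 16 | NULL
5 | 5 | Giver
5 | 14 | Giver
7 | 2 | Frankenstein
7 | 2 | Matilda
NULL | 29 | NULL

(2, 10, NULL); (3, 16, NULL); (5, 5, Giver); (5, 14, Giver); (7, 2, Frankenstein); (7, 2, Matilda); (NULL, 29, NULL)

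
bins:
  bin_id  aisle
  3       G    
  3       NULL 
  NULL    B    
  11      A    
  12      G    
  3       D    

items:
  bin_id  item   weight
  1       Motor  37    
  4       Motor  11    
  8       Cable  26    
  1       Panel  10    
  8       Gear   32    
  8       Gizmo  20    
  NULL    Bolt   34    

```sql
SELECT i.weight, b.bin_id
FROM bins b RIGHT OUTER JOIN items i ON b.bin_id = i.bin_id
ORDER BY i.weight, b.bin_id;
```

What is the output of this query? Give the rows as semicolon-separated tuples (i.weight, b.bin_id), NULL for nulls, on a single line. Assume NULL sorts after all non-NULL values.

(10, NULL); (11, NULL); (20, NULL); (26, NULL); (32, NULL); (34, NULL); (37, NULL)

RIGHT JOIN keeps every row from `items`; unmatched rows get NULL for `bins`'s columns.
Matching on b.bin_id = i.bin_id. A NULL in a compared column never satisfies the condition.
Matched pairs: 0; unmatched i rows kept: 7.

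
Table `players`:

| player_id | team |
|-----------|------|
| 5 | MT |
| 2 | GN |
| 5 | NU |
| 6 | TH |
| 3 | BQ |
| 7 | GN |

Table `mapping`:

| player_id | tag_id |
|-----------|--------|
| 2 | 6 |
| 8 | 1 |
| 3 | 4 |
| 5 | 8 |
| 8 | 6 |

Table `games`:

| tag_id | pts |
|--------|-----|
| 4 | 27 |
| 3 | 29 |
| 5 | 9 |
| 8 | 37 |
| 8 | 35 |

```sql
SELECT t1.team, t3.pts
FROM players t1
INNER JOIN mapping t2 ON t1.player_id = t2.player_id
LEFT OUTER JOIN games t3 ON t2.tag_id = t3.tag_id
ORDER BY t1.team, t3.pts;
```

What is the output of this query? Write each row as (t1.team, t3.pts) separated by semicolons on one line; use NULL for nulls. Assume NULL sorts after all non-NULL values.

(BQ, 27); (GN, NULL); (MT, 35); (MT, 37); (NU, 35); (NU, 37)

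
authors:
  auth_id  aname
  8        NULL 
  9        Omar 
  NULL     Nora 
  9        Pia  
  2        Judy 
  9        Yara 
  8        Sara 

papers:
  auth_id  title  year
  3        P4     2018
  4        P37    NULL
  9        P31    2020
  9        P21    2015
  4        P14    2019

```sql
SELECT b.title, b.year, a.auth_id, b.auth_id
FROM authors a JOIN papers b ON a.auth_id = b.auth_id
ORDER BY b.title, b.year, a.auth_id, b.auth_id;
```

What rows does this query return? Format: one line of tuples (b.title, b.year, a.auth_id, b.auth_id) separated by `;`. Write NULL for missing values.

INNER JOIN keeps only pairs where the ON condition holds.
Matching on a.auth_id = b.auth_id. A NULL in a compared column never satisfies the condition.
- a row (auth_id=8): no match → dropped.
- a row (auth_id=9): matches 2 b row(s) → 2 output row(s).
- a row (auth_id=NULL): no match → dropped.
- a row (auth_id=9): matches 2 b row(s) → 2 output row(s).
- a row (auth_id=2): no match → dropped.
- a row (auth_id=9): matches 2 b row(s) → 2 output row(s).
- a row (auth_id=8): no match → dropped.
After projecting and ordering:
b.title | b.year | a.auth_id | b.auth_id
P21 | 2015 | 9 | 9
P21 | 2015 | 9 | 9
P21 | 2015 | 9 | 9
P31 | 2020 | 9 | 9
P31 | 2020 | 9 | 9
P31 | 2020 | 9 | 9

(P21, 2015, 9, 9); (P21, 2015, 9, 9); (P21, 2015, 9, 9); (P31, 2020, 9, 9); (P31, 2020, 9, 9); (P31, 2020, 9, 9)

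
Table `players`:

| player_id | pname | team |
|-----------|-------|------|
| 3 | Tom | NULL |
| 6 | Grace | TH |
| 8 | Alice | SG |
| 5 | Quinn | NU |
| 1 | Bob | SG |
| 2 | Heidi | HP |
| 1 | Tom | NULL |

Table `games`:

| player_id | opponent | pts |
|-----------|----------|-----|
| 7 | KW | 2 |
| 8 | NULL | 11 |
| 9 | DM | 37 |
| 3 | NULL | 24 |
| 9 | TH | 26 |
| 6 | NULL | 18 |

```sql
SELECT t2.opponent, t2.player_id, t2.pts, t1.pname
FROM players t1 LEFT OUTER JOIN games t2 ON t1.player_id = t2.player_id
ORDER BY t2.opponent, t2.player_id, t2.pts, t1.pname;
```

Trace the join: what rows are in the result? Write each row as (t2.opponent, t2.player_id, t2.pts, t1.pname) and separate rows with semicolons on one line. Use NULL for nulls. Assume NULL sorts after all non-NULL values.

(NULL, 3, 24, Tom); (NULL, 6, 18, Grace); (NULL, 8, 11, Alice); (NULL, NULL, NULL, Bob); (NULL, NULL, NULL, Heidi); (NULL, NULL, NULL, Quinn); (NULL, NULL, NULL, Tom)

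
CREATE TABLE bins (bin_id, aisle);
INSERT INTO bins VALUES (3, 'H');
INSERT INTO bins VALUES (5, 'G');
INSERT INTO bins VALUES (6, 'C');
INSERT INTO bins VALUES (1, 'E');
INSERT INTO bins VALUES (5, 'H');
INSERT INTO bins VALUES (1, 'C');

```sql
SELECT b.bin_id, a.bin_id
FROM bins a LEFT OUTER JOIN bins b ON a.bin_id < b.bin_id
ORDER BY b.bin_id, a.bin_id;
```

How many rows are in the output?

14

LEFT JOIN keeps every row from `bins a`; unmatched rows get NULL for `bins b`'s columns.
Matching on a.bin_id < b.bin_id.
Matched pairs: 13; unmatched a rows kept: 1.
Total: 13 matched + 1 padded = 14 rows.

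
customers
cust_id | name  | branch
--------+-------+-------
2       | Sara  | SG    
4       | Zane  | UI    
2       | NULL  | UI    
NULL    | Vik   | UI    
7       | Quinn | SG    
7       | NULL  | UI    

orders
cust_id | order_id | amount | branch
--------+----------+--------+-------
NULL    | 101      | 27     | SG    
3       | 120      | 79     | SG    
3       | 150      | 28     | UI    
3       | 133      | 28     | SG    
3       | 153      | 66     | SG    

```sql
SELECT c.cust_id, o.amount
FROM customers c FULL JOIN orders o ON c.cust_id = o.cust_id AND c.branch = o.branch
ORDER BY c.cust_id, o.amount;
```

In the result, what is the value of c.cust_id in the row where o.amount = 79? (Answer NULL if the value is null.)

NULL

FULL OUTER JOIN keeps every row from both sides; unmatched rows get NULL for the other side's columns.
Matching on c.cust_id = o.cust_id AND c.branch = o.branch. A NULL in a compared column never satisfies the condition.
Matched pairs: 0; unmatched c rows kept: 6; unmatched o rows kept: 5.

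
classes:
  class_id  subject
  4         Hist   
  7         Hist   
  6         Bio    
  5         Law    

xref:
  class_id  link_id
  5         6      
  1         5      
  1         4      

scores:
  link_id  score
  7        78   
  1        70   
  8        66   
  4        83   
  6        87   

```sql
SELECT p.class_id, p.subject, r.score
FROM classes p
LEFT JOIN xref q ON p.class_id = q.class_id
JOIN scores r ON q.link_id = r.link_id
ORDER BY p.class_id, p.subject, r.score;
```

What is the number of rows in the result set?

1

Joins associate left-to-right: classes LEFT JOIN xref on class_id gives 4 intermediate row(s).
Then INNER JOIN `scores r` on link_id: keep only rows whose q.link_id appears in r.
Result: 1 row(s).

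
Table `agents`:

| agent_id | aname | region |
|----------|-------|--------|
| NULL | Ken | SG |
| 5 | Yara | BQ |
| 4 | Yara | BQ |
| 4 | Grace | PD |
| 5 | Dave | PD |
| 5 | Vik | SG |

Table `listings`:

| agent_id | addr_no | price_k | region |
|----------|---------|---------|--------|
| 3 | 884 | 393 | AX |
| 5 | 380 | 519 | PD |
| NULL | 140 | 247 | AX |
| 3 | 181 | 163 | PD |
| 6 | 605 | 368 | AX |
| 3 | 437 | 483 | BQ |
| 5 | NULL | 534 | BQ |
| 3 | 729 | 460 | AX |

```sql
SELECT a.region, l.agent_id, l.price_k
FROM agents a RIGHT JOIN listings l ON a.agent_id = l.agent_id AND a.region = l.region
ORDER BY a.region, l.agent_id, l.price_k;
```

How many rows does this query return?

RIGHT JOIN keeps every row from `listings`; unmatched rows get NULL for `agents`'s columns.
Matching on a.agent_id = l.agent_id AND a.region = l.region. A NULL in a compared column never satisfies the condition.
- a row (agent_id=NULL, region=SG): no match.
- a row (agent_id=5, region=BQ): matches 1 l row(s) → 1 output row(s).
- a row (agent_id=4, region=BQ): no match.
- a row (agent_id=4, region=PD): no match.
- a row (agent_id=5, region=PD): matches 1 l row(s) → 1 output row(s).
- a row (agent_id=5, region=SG): no match.
- plus 6 unmatched l row(s), each kept with NULL a columns.
Total: 2 matched + 6 padded = 8 rows.

8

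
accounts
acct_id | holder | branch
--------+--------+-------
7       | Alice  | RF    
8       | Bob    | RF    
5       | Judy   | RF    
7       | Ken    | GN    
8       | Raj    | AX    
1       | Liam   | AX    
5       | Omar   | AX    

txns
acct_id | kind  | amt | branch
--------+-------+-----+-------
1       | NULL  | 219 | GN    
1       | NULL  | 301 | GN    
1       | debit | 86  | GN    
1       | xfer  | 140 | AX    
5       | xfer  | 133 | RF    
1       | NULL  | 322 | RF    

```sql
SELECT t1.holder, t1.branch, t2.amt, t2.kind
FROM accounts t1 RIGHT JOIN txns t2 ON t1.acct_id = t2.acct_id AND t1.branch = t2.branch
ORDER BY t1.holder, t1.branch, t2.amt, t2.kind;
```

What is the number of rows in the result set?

6

RIGHT JOIN keeps every row from `txns`; unmatched rows get NULL for `accounts`'s columns.
Matching on t1.acct_id = t2.acct_id AND t1.branch = t2.branch.
Matched pairs: 2; unmatched t2 rows kept: 4.
Total: 2 matched + 4 padded = 6 rows.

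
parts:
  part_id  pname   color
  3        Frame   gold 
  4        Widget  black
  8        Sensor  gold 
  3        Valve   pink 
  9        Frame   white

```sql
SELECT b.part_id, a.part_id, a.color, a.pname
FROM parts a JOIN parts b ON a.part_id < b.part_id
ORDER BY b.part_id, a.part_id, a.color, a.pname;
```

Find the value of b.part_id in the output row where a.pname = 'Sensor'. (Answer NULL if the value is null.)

INNER JOIN keeps only pairs where the ON condition holds.
Matching on a.part_id < b.part_id.
Matched pairs: 9.

9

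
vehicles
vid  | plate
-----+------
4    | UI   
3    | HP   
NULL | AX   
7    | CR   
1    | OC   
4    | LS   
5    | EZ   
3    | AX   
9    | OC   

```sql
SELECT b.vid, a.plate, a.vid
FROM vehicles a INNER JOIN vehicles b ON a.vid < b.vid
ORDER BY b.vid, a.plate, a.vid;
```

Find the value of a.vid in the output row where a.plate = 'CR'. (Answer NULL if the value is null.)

INNER JOIN keeps only pairs where the ON condition holds.
Matching on a.vid < b.vid. A NULL in a compared column never satisfies the condition.
- a row (vid=4): matches 3 b row(s) → 3 output row(s).
- a row (vid=3): matches 5 b row(s) → 5 output row(s).
- a row (vid=NULL): no match → dropped.
- a row (vid=7): matches 1 b row(s) → 1 output row(s).
- a row (vid=1): matches 7 b row(s) → 7 output row(s).
- a row (vid=4): matches 3 b row(s) → 3 output row(s).
- a row (vid=5): matches 2 b row(s) → 2 output row(s).
- a row (vid=3): matches 5 b row(s) → 5 output row(s).
- a row (vid=9): no match → dropped.

7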